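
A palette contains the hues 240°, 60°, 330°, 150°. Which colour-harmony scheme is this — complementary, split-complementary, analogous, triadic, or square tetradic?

Sort the hues: 60°, 150°, 240°, 330°.
Successive gaps around the wheel: 90°, 90°, 90°, 90°.
Four hues every 90° form a square tetradic scheme.

square tetradic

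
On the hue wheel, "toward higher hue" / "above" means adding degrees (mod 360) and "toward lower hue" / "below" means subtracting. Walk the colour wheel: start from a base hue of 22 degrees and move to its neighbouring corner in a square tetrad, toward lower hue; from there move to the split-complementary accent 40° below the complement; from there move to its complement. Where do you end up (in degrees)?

252°

−90° (square ↓): 22 − 90 = -68 → -68 + 360 = 292°
+140° (split-comp 40° ↓): 292 + 140 = 432 → 432 − 360 = 72°
+180° (complement): 72 + 180 = 252°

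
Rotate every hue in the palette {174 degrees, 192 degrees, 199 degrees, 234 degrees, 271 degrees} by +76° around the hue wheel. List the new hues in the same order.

174 + 76 = 250°
192 + 76 = 268°
199 + 76 = 275°
234 + 76 = 310°
271 + 76 = 347°

250°, 268°, 275°, 310°, 347°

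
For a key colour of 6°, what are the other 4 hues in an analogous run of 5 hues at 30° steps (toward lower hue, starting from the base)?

336°, 306°, 276°, and 246°

Analogous hues sit every 30° along the wheel.
6 − 30 = -24 → -24 + 360 = 336°
6 − 60 = -54 → -54 + 360 = 306°
6 − 90 = -84 → -84 + 360 = 276°
6 − 120 = -114 → -114 + 360 = 246°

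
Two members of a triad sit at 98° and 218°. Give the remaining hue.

A triad spaces three hues 120° apart.
The full set is {98°, 218°, 338°}.

338°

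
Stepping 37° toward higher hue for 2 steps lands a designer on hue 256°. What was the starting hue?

182°

2 steps of 37° (toward higher hue) give a net shift of +74°.
Start = end − shift: 256 − 74 = 182°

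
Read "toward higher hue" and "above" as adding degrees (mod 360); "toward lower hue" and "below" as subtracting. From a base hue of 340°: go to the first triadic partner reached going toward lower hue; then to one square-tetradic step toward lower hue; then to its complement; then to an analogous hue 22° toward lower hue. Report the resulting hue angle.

−120° (triadic ↓): 340 − 120 = 220°
−90° (square ↓): 220 − 90 = 130°
+180° (complement): 130 + 180 = 310°
−22° (analog 22° ↓): 310 − 22 = 288°

288°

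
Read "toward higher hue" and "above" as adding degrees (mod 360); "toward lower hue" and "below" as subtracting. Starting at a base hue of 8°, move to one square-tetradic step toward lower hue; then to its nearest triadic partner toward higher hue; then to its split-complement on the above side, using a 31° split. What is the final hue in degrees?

square ↓ −90°: 8 − 90 = -82 → -82 + 360 = 278°
triadic ↑ +120°: 278 + 120 = 398 → 398 − 360 = 38°
split-comp 31° ↑ +211°: 38 + 211 = 249°

249°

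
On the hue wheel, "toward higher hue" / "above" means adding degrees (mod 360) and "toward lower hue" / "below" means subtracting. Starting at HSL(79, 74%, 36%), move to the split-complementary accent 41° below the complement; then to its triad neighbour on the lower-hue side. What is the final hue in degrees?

79 + 139 = 218°   (split-comp 41° ↓)
218 − 120 = 98°   (triadic ↓)

98°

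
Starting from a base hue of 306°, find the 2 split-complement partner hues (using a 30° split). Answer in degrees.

Complement of 306°: 306 + 180 = 486 → 486 − 360 = 126°
126 − 30 = 96°
126 + 30 = 156°

96° and 156°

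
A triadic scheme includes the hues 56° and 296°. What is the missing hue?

176°

A triad places three hues 120° apart.
The full set through 56° is {56°, 176°, 296°}.
Given {56°, 296°}, the missing hue is 176°.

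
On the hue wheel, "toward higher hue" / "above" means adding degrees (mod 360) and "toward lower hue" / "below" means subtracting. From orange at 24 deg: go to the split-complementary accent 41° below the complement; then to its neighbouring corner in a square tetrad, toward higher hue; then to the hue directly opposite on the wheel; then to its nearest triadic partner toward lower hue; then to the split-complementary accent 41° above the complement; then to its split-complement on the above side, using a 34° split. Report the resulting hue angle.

28°

split-comp 41° ↓ +139°: 24 + 139 = 163°
square ↑ +90°: 163 + 90 = 253°
complement +180°: 253 + 180 = 433 → 433 − 360 = 73°
triadic ↓ −120°: 73 − 120 = -47 → -47 + 360 = 313°
split-comp 41° ↑ +221°: 313 + 221 = 534 → 534 − 360 = 174°
split-comp 34° ↑ +214°: 174 + 214 = 388 → 388 − 360 = 28°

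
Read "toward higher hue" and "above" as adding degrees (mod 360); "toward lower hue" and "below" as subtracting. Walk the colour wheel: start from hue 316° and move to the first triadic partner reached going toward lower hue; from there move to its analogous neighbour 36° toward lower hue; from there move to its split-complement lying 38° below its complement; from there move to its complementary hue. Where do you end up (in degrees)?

122°

triadic ↓ −120°: 316 − 120 = 196°
analog 36° ↓ −36°: 196 − 36 = 160°
split-comp 38° ↓ +142°: 160 + 142 = 302°
complement +180°: 302 + 180 = 482 → 482 − 360 = 122°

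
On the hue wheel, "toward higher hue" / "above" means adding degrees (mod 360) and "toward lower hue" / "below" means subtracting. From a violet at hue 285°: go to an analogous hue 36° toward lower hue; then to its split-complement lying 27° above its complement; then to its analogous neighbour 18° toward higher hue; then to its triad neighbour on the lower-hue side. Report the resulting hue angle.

−36° (analog 36° ↓): 285 − 36 = 249°
+207° (split-comp 27° ↑): 249 + 207 = 456 → 456 − 360 = 96°
+18° (analog 18° ↑): 96 + 18 = 114°
−120° (triadic ↓): 114 − 120 = -6 → -6 + 360 = 354°

354°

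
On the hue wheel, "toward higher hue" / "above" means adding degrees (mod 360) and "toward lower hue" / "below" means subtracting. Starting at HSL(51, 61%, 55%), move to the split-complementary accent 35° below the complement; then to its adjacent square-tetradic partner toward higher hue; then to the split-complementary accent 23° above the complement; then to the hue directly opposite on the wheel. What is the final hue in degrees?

309°

51 + 145 = 196°   (split-comp 35° ↓)
196 + 90 = 286°   (square ↑)
286 + 203 = 489 → 489 − 360 = 129°   (split-comp 23° ↑)
129 + 180 = 309°   (complement)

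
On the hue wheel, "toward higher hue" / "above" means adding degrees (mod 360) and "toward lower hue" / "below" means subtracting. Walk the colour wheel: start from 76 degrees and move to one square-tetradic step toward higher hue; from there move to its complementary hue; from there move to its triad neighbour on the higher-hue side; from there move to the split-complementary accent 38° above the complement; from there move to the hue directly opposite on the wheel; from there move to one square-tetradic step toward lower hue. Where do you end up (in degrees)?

76 + 90 = 166°   (square ↑)
166 + 180 = 346°   (complement)
346 + 120 = 466 → 466 − 360 = 106°   (triadic ↑)
106 + 218 = 324°   (split-comp 38° ↑)
324 + 180 = 504 → 504 − 360 = 144°   (complement)
144 − 90 = 54°   (square ↓)

54°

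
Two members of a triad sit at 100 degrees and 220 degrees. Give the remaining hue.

A triad spaces three hues 120° apart.
The full set is {100°, 220°, 340°}.

340°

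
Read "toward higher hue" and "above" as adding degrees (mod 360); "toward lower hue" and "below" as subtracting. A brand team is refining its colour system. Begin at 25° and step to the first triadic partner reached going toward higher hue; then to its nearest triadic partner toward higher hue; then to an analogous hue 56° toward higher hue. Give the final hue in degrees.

triadic ↑ +120°: 25 + 120 = 145°
triadic ↑ +120°: 145 + 120 = 265°
analog 56° ↑ +56°: 265 + 56 = 321°

321°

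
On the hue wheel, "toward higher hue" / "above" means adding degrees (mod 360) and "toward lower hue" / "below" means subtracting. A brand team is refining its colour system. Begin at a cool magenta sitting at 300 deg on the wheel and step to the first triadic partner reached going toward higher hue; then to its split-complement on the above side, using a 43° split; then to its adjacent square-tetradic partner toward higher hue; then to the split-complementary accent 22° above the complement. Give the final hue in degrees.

+120° (triadic ↑): 300 + 120 = 420 → 420 − 360 = 60°
+223° (split-comp 43° ↑): 60 + 223 = 283°
+90° (square ↑): 283 + 90 = 373 → 373 − 360 = 13°
+202° (split-comp 22° ↑): 13 + 202 = 215°

215°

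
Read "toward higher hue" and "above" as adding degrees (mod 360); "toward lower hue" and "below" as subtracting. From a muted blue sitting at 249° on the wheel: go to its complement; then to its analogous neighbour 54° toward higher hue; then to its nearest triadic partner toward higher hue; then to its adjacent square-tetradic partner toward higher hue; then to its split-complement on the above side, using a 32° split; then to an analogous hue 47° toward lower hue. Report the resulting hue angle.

249 + 180 = 429 → 429 − 360 = 69°   (complement)
69 + 54 = 123°   (analog 54° ↑)
123 + 120 = 243°   (triadic ↑)
243 + 90 = 333°   (square ↑)
333 + 212 = 545 → 545 − 360 = 185°   (split-comp 32° ↑)
185 − 47 = 138°   (analog 47° ↓)

138°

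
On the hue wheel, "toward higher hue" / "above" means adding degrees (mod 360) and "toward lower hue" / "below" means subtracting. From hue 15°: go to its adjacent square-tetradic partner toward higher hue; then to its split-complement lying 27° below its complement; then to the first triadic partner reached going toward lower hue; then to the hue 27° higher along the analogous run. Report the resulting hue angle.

165°

+90° (square ↑): 15 + 90 = 105°
+153° (split-comp 27° ↓): 105 + 153 = 258°
−120° (triadic ↓): 258 − 120 = 138°
+27° (analog 27° ↑): 138 + 27 = 165°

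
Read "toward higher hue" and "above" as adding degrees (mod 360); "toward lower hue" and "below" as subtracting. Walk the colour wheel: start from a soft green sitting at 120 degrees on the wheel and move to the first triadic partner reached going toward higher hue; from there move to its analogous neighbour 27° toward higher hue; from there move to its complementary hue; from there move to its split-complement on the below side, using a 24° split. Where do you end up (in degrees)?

+120° (triadic ↑): 120 + 120 = 240°
+27° (analog 27° ↑): 240 + 27 = 267°
+180° (complement): 267 + 180 = 447 → 447 − 360 = 87°
+156° (split-comp 24° ↓): 87 + 156 = 243°

243°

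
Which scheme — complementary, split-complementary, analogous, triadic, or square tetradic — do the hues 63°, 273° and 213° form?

split-complementary

Sort the hues: 63°, 213°, 273°.
Successive gaps around the wheel: 150°, 60°, 150°.
Two 150° gaps and one 60° gap — a base hue opposite a pair of accents 30° either side of its complement — is the split-complementary pattern.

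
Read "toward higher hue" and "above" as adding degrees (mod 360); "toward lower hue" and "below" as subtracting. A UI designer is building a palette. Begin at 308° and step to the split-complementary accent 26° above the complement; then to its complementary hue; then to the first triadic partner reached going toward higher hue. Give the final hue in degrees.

94°

split-comp 26° ↑ +206°: 308 + 206 = 514 → 514 − 360 = 154°
complement +180°: 154 + 180 = 334°
triadic ↑ +120°: 334 + 120 = 454 → 454 − 360 = 94°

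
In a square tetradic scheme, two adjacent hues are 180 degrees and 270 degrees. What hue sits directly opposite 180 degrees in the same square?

A square tetradic scheme places four hues 90° apart; opposite corners are 180° apart.
180 + 180 = 360 → 360 − 360 = 0°

0°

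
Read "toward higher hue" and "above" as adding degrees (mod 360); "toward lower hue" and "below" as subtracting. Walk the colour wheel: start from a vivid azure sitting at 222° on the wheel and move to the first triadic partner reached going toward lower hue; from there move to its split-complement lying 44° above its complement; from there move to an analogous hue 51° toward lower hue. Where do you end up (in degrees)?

275°

triadic ↓ −120°: 222 − 120 = 102°
split-comp 44° ↑ +224°: 102 + 224 = 326°
analog 51° ↓ −51°: 326 − 51 = 275°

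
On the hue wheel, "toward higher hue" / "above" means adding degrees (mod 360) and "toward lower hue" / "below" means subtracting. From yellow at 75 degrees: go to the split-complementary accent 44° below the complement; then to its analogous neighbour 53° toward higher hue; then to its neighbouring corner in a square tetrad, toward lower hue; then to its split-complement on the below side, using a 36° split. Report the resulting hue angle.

318°

split-comp 44° ↓ +136°: 75 + 136 = 211°
analog 53° ↑ +53°: 211 + 53 = 264°
square ↓ −90°: 264 − 90 = 174°
split-comp 36° ↓ +144°: 174 + 144 = 318°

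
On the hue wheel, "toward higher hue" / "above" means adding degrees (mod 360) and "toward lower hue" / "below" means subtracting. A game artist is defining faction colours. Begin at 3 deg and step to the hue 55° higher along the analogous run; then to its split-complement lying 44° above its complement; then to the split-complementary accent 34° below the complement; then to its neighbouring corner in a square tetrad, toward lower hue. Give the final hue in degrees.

338°

+55° (analog 55° ↑): 3 + 55 = 58°
+224° (split-comp 44° ↑): 58 + 224 = 282°
+146° (split-comp 34° ↓): 282 + 146 = 428 → 428 − 360 = 68°
−90° (square ↓): 68 − 90 = -22 → -22 + 360 = 338°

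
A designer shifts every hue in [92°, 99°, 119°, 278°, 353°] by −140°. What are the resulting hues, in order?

312°, 319°, 339°, 138°, 213°

92 − 140 = -48 → -48 + 360 = 312°
99 − 140 = -41 → -41 + 360 = 319°
119 − 140 = -21 → -21 + 360 = 339°
278 − 140 = 138°
353 − 140 = 213°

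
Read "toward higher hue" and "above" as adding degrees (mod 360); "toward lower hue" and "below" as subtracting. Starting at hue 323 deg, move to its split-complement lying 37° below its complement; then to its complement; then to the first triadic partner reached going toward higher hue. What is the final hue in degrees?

+143° (split-comp 37° ↓): 323 + 143 = 466 → 466 − 360 = 106°
+180° (complement): 106 + 180 = 286°
+120° (triadic ↑): 286 + 120 = 406 → 406 − 360 = 46°

46°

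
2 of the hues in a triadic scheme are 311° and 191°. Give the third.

71°

A triad places three hues 120° apart.
The full set through 191° is {71°, 191°, 311°}.
Given {191°, 311°}, the missing hue is 71°.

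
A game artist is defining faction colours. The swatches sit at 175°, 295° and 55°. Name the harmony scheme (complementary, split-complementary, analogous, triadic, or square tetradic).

Sort the hues: 55°, 175°, 295°.
Successive gaps around the wheel: 120°, 120°, 120°.
Three hues equally spaced 120° apart form a triad.

triadic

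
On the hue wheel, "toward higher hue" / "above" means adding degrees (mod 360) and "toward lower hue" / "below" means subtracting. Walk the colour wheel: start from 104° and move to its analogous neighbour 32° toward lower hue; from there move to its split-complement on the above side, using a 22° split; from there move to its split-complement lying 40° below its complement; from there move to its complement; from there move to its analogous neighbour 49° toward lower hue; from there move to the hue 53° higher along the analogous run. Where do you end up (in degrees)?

104 − 32 = 72°   (analog 32° ↓)
72 + 202 = 274°   (split-comp 22° ↑)
274 + 140 = 414 → 414 − 360 = 54°   (split-comp 40° ↓)
54 + 180 = 234°   (complement)
234 − 49 = 185°   (analog 49° ↓)
185 + 53 = 238°   (analog 53° ↑)

238°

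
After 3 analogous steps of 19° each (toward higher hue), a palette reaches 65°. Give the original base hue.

3 steps of 19° (toward higher hue) give a net shift of +57°.
Start = end − shift: 65 − 57 = 8°

8°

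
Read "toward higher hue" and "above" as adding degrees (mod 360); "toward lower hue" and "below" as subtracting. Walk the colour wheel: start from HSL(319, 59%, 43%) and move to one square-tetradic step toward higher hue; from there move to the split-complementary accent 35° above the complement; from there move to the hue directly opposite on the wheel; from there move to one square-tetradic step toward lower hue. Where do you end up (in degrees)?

354°

+90° (square ↑): 319 + 90 = 409 → 409 − 360 = 49°
+215° (split-comp 35° ↑): 49 + 215 = 264°
+180° (complement): 264 + 180 = 444 → 444 − 360 = 84°
−90° (square ↓): 84 − 90 = -6 → -6 + 360 = 354°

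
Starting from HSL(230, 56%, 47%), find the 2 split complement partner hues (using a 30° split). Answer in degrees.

Split-complementary hues sit 30° either side of the complement.
Complement of 230°: 230 + 180 = 410 → 410 − 360 = 50°
50 − 30 = 20°
50 + 30 = 80°

20° and 80°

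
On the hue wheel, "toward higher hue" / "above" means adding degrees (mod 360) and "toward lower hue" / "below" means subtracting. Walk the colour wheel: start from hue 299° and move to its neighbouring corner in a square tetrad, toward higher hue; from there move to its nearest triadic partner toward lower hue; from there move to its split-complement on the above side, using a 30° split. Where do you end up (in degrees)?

119°

square ↑ +90°: 299 + 90 = 389 → 389 − 360 = 29°
triadic ↓ −120°: 29 − 120 = -91 → -91 + 360 = 269°
split-comp 30° ↑ +210°: 269 + 210 = 479 → 479 − 360 = 119°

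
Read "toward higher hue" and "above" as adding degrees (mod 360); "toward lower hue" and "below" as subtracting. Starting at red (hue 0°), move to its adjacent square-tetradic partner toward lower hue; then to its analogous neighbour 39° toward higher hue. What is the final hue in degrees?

square ↓ −90°: 0 − 90 = -90 → -90 + 360 = 270°
analog 39° ↑ +39°: 270 + 39 = 309°

309°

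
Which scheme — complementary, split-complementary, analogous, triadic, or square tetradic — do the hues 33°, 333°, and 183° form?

Sort the hues: 33°, 183°, 333°.
Successive gaps around the wheel: 150°, 150°, 60°.
Two 150° gaps and one 60° gap — a base hue opposite a pair of accents 30° either side of its complement — is the split-complementary pattern.

split-complementary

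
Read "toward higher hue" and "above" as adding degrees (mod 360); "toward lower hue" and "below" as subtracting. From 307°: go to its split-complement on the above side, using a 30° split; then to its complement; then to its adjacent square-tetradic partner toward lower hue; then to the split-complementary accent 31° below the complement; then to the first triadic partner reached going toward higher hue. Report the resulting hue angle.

156°

split-comp 30° ↑ +210°: 307 + 210 = 517 → 517 − 360 = 157°
complement +180°: 157 + 180 = 337°
square ↓ −90°: 337 − 90 = 247°
split-comp 31° ↓ +149°: 247 + 149 = 396 → 396 − 360 = 36°
triadic ↑ +120°: 36 + 120 = 156°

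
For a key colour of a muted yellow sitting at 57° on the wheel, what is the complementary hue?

The complement sits 180° across the wheel.
57 + 180 = 237°

237°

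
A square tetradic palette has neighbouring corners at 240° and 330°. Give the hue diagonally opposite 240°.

60°

A square tetradic scheme places four hues 90° apart; opposite corners are 180° apart.
240 + 180 = 420 → 420 − 360 = 60°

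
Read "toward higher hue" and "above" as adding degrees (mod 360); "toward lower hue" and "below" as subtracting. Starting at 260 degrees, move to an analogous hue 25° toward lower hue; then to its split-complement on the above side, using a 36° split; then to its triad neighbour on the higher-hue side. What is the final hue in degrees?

211°

analog 25° ↓ −25°: 260 − 25 = 235°
split-comp 36° ↑ +216°: 235 + 216 = 451 → 451 − 360 = 91°
triadic ↑ +120°: 91 + 120 = 211°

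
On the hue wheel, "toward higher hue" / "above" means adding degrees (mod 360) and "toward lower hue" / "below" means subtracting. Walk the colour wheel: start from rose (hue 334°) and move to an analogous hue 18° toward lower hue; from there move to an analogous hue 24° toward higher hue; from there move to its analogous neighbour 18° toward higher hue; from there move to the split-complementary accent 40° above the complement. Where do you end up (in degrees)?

218°

334 − 18 = 316°   (analog 18° ↓)
316 + 24 = 340°   (analog 24° ↑)
340 + 18 = 358°   (analog 18° ↑)
358 + 220 = 578 → 578 − 360 = 218°   (split-comp 40° ↑)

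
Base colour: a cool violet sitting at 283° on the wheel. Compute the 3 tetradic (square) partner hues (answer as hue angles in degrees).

A square tetradic scheme places four hues every 90°.
283 + 90 = 373 → 373 − 360 = 13°
283 + 180 = 463 → 463 − 360 = 103°
283 + 270 = 553 → 553 − 360 = 193°

13°, 103° and 193°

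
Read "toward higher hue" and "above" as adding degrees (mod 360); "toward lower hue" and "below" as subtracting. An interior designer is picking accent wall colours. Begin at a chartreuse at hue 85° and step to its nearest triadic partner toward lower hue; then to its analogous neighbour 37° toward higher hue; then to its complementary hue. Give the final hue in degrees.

triadic ↓ −120°: 85 − 120 = -35 → -35 + 360 = 325°
analog 37° ↑ +37°: 325 + 37 = 362 → 362 − 360 = 2°
complement +180°: 2 + 180 = 182°

182°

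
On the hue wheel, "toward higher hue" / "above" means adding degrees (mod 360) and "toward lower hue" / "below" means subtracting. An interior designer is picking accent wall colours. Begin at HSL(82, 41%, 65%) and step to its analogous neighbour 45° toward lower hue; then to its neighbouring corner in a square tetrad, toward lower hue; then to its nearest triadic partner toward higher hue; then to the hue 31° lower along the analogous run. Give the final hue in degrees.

36°

analog 45° ↓ −45°: 82 − 45 = 37°
square ↓ −90°: 37 − 90 = -53 → -53 + 360 = 307°
triadic ↑ +120°: 307 + 120 = 427 → 427 − 360 = 67°
analog 31° ↓ −31°: 67 − 31 = 36°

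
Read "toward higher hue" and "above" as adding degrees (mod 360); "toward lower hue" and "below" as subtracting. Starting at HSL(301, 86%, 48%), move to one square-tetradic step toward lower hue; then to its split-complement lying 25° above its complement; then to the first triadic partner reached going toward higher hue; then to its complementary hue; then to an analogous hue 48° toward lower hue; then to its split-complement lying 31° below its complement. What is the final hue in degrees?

97°

301 − 90 = 211°   (square ↓)
211 + 205 = 416 → 416 − 360 = 56°   (split-comp 25° ↑)
56 + 120 = 176°   (triadic ↑)
176 + 180 = 356°   (complement)
356 − 48 = 308°   (analog 48° ↓)
308 + 149 = 457 → 457 − 360 = 97°   (split-comp 31° ↓)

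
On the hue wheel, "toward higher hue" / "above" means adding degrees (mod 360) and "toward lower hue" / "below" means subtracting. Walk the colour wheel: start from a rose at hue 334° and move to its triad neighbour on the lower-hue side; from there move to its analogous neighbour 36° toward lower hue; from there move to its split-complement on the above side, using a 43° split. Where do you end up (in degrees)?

334 − 120 = 214°   (triadic ↓)
214 − 36 = 178°   (analog 36° ↓)
178 + 223 = 401 → 401 − 360 = 41°   (split-comp 43° ↑)

41°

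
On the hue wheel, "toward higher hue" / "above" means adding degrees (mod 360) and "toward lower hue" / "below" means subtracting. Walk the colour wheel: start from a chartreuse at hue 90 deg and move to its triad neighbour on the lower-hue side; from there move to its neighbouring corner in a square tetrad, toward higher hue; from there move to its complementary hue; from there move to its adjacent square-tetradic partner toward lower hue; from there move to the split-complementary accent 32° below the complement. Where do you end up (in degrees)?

298°

90 − 120 = -30 → -30 + 360 = 330°   (triadic ↓)
330 + 90 = 420 → 420 − 360 = 60°   (square ↑)
60 + 180 = 240°   (complement)
240 − 90 = 150°   (square ↓)
150 + 148 = 298°   (split-comp 32° ↓)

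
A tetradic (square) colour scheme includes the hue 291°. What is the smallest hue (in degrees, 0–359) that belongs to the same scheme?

A square tetradic scheme places four hues every 90°.
The full set through 291° is {21°, 111°, 201°, 291°}.

21°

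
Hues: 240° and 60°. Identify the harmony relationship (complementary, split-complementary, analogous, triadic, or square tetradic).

complementary

Sort the hues: 60°, 240°.
Successive gaps around the wheel: 180°, 180°.
Two hues 180° apart are complementary.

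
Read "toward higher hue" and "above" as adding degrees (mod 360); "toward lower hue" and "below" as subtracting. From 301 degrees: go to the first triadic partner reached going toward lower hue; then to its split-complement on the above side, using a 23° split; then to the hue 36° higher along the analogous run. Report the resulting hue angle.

−120° (triadic ↓): 301 − 120 = 181°
+203° (split-comp 23° ↑): 181 + 203 = 384 → 384 − 360 = 24°
+36° (analog 36° ↑): 24 + 36 = 60°

60°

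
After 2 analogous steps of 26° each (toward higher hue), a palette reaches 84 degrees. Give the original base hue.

2 steps of 26° (toward higher hue) give a net shift of +52°.
Start = end − shift: 84 − 52 = 32°

32°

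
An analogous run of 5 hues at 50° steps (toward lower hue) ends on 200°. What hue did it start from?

4 steps of 50° (toward lower hue) give a net shift of −200°.
Start = end − shift: 200 + 200 = 400 → 400 − 360 = 40°

40°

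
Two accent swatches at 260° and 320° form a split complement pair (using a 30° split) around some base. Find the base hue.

110°

The accents sit 30° either side of the complement, so the complement is their short-arc midpoint on the wheel.
Short-arc midpoint of 260° and 320°: 290°.
Base is 180° from the complement: 290 − 180 = 110°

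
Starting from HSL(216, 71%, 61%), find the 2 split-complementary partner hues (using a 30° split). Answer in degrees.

6° and 66°

Split-complementary hues sit 30° either side of the complement.
Complement of 216°: 216 + 180 = 396 → 396 − 360 = 36°
36 − 30 = 6°
36 + 30 = 66°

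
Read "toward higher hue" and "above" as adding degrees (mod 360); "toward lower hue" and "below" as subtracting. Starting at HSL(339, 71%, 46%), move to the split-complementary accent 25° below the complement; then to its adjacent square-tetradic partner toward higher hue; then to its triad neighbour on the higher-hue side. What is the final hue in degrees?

split-comp 25° ↓ +155°: 339 + 155 = 494 → 494 − 360 = 134°
square ↑ +90°: 134 + 90 = 224°
triadic ↑ +120°: 224 + 120 = 344°

344°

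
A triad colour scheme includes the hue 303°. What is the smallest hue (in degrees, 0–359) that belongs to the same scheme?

63°

A triad places three hues 120° apart.
The full set through 303° is {63°, 183°, 303°}.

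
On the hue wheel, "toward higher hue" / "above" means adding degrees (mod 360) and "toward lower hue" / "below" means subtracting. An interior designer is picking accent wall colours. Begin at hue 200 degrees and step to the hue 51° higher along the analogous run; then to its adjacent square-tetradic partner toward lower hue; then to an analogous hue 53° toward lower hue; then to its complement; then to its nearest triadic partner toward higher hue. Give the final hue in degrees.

48°

analog 51° ↑ +51°: 200 + 51 = 251°
square ↓ −90°: 251 − 90 = 161°
analog 53° ↓ −53°: 161 − 53 = 108°
complement +180°: 108 + 180 = 288°
triadic ↑ +120°: 288 + 120 = 408 → 408 − 360 = 48°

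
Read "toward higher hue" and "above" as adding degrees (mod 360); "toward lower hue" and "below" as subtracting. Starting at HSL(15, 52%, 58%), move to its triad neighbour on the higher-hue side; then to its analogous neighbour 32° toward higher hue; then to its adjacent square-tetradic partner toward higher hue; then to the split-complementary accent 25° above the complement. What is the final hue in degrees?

15 + 120 = 135°   (triadic ↑)
135 + 32 = 167°   (analog 32° ↑)
167 + 90 = 257°   (square ↑)
257 + 205 = 462 → 462 − 360 = 102°   (split-comp 25° ↑)

102°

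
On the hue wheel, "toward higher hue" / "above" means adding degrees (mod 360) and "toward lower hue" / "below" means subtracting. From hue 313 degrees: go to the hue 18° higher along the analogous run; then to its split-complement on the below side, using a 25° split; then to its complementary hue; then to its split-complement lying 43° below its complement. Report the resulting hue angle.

83°

313 + 18 = 331°   (analog 18° ↑)
331 + 155 = 486 → 486 − 360 = 126°   (split-comp 25° ↓)
126 + 180 = 306°   (complement)
306 + 137 = 443 → 443 − 360 = 83°   (split-comp 43° ↓)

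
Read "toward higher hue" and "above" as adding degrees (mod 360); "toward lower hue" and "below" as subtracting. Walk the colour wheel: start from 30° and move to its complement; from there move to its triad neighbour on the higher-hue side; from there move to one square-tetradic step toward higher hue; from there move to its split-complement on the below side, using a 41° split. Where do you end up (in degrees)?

complement +180°: 30 + 180 = 210°
triadic ↑ +120°: 210 + 120 = 330°
square ↑ +90°: 330 + 90 = 420 → 420 − 360 = 60°
split-comp 41° ↓ +139°: 60 + 139 = 199°

199°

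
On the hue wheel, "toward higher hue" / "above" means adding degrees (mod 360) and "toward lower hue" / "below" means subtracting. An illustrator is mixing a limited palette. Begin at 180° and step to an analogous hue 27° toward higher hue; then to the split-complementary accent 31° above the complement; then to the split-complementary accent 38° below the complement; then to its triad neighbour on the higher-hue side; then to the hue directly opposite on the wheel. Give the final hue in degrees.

180 + 27 = 207°   (analog 27° ↑)
207 + 211 = 418 → 418 − 360 = 58°   (split-comp 31° ↑)
58 + 142 = 200°   (split-comp 38° ↓)
200 + 120 = 320°   (triadic ↑)
320 + 180 = 500 → 500 − 360 = 140°   (complement)

140°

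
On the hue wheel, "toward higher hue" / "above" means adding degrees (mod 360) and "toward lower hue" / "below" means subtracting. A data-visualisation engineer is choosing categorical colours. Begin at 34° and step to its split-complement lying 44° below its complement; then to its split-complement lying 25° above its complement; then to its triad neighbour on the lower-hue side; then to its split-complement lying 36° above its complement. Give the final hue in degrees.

split-comp 44° ↓ +136°: 34 + 136 = 170°
split-comp 25° ↑ +205°: 170 + 205 = 375 → 375 − 360 = 15°
triadic ↓ −120°: 15 − 120 = -105 → -105 + 360 = 255°
split-comp 36° ↑ +216°: 255 + 216 = 471 → 471 − 360 = 111°

111°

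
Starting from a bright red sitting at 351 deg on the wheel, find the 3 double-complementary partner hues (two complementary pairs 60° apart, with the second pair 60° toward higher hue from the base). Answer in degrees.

A rectangular tetradic uses two complementary pairs 60° apart: offsets 0°, 60°, 180°, 240°.
351 + 60 = 411 → 411 − 360 = 51°
351 + 180 = 531 → 531 − 360 = 171°
351 + 240 = 591 → 591 − 360 = 231°

51°, 171°, and 231°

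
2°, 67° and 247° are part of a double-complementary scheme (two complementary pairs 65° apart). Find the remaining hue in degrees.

182°

A rectangular tetradic uses two complementary pairs 65° apart: offsets 0°, 65°, 180°, 245°.
Among {2°, 67°, 247°}, 247° and 67° are a 180° pair.
The remaining hue 2° needs its own complement: 2 + 180 = 182°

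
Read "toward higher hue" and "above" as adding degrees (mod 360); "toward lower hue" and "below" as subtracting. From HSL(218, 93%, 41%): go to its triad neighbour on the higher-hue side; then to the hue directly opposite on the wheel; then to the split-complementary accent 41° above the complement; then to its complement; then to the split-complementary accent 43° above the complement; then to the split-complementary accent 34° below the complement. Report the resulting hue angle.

+120° (triadic ↑): 218 + 120 = 338°
+180° (complement): 338 + 180 = 518 → 518 − 360 = 158°
+221° (split-comp 41° ↑): 158 + 221 = 379 → 379 − 360 = 19°
+180° (complement): 19 + 180 = 199°
+223° (split-comp 43° ↑): 199 + 223 = 422 → 422 − 360 = 62°
+146° (split-comp 34° ↓): 62 + 146 = 208°

208°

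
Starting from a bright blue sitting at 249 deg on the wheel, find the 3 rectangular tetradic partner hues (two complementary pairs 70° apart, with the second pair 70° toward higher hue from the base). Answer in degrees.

249 + 70 = 319°
249 + 180 = 429 → 429 − 360 = 69°
249 + 250 = 499 → 499 − 360 = 139°

319°, 69° and 139°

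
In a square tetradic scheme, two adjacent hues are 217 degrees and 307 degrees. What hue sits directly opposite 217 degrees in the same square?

37°

A square tetradic scheme places four hues 90° apart; opposite corners are 180° apart.
217 + 180 = 397 → 397 − 360 = 37°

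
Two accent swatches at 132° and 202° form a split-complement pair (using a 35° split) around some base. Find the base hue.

The accents sit 35° either side of the complement, so the complement is their short-arc midpoint on the wheel.
Short-arc midpoint of 132° and 202°: 167°.
Base is 180° from the complement: 167 − 180 = -13 → -13 + 360 = 347°

347°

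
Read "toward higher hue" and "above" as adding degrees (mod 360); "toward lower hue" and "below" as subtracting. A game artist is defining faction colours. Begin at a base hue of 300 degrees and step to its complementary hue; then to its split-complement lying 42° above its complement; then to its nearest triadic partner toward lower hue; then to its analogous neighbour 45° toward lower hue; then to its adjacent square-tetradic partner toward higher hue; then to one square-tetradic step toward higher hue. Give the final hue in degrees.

+180° (complement): 300 + 180 = 480 → 480 − 360 = 120°
+222° (split-comp 42° ↑): 120 + 222 = 342°
−120° (triadic ↓): 342 − 120 = 222°
−45° (analog 45° ↓): 222 − 45 = 177°
+90° (square ↑): 177 + 90 = 267°
+90° (square ↑): 267 + 90 = 357°

357°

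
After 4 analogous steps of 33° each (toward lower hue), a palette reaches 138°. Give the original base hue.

4 steps of 33° (toward lower hue) give a net shift of −132°.
Start = end − shift: 138 + 132 = 270°

270°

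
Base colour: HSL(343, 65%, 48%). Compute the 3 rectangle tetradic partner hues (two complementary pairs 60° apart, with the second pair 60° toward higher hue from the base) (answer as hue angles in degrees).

A rectangular tetradic uses two complementary pairs 60° apart: offsets 0°, 60°, 180°, 240°.
343 + 60 = 403 → 403 − 360 = 43°
343 + 180 = 523 → 523 − 360 = 163°
343 + 240 = 583 → 583 − 360 = 223°

43°, 163° and 223°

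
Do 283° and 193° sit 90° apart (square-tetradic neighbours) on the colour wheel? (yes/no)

yes

Angular distance: |283 − 193| = 90 = 90°.
90° apart (square-tetradic neighbours) requires 90°.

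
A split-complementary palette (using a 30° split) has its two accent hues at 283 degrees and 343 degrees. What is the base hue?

The accents sit 30° either side of the complement, so the complement is their short-arc midpoint on the wheel.
Short-arc midpoint of 283° and 343°: 313°.
Base is 180° from the complement: 313 − 180 = 133°

133°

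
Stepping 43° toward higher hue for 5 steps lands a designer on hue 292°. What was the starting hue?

77°

5 steps of 43° (toward higher hue) give a net shift of +215°.
Start = end − shift: 292 − 215 = 77°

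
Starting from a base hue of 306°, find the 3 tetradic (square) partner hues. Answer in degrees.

36°, 126°, and 216°

306 + 90 = 396 → 396 − 360 = 36°
306 + 180 = 486 → 486 − 360 = 126°
306 + 270 = 576 → 576 − 360 = 216°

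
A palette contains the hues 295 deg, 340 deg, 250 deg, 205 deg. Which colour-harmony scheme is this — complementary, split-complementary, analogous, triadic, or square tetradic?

Sort the hues: 205°, 250°, 295°, 340°.
Successive gaps around the wheel: 45°, 45°, 45°, 225°.
A run of hues at equal small steps (45°) with one large closing gap is an analogous group.

analogous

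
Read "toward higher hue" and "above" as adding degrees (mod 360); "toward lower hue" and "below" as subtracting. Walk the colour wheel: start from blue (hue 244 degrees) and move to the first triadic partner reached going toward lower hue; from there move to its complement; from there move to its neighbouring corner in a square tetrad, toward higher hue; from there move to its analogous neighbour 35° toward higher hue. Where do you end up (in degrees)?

69°

triadic ↓ −120°: 244 − 120 = 124°
complement +180°: 124 + 180 = 304°
square ↑ +90°: 304 + 90 = 394 → 394 − 360 = 34°
analog 35° ↑ +35°: 34 + 35 = 69°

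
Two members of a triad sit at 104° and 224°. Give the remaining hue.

344°

A triad spaces three hues 120° apart.
The full set is {104°, 224°, 344°}.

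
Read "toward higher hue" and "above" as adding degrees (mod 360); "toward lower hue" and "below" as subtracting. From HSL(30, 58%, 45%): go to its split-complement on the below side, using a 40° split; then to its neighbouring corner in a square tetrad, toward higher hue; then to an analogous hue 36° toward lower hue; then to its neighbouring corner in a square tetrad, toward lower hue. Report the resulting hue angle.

+140° (split-comp 40° ↓): 30 + 140 = 170°
+90° (square ↑): 170 + 90 = 260°
−36° (analog 36° ↓): 260 − 36 = 224°
−90° (square ↓): 224 − 90 = 134°

134°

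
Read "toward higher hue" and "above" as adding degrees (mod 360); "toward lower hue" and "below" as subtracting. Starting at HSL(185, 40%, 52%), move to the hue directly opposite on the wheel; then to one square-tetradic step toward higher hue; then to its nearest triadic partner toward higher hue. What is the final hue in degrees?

215°

+180° (complement): 185 + 180 = 365 → 365 − 360 = 5°
+90° (square ↑): 5 + 90 = 95°
+120° (triadic ↑): 95 + 120 = 215°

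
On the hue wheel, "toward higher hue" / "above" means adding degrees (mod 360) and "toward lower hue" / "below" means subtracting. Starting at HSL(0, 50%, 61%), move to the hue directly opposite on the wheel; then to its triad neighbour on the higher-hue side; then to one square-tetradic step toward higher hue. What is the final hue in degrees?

30°

+180° (complement): 0 + 180 = 180°
+120° (triadic ↑): 180 + 120 = 300°
+90° (square ↑): 300 + 90 = 390 → 390 − 360 = 30°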